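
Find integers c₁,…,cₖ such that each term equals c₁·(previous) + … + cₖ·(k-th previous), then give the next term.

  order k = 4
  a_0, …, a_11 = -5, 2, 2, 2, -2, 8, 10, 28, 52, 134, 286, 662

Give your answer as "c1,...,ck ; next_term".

1,2,1,2 ; 1472

  a_4 = 1·2 + 2·2 + 1·2 + 2·-5 = -2
  a_5 = 1·-2 + 2·2 + 1·2 + 2·2 = 8
  a_6 = 1·8 + 2·-2 + 1·2 + 2·2 = 10
  a_7 = 1·10 + 2·8 + 1·-2 + 2·2 = 28
  a_8 = 1·28 + 2·10 + 1·8 + 2·-2 = 52
  a_9 = 1·52 + 2·28 + 1·10 + 2·8 = 134
  a_10 = 1·134 + 2·52 + 1·28 + 2·10 = 286
  a_11 = 1·286 + 2·134 + 1·52 + 2·28 = 662
  a_12 = 1·662 + 2·286 + 1·134 + 2·52 = 1472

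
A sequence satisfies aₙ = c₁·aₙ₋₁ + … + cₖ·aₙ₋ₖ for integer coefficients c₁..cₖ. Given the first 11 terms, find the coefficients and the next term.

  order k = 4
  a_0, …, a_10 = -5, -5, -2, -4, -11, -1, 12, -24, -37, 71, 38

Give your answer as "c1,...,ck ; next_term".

  a_4 = 0·-4 + -2·-2 + 2·-5 + 1·-5 = -11
  a_5 = 0·-11 + -2·-4 + 2·-2 + 1·-5 = -1
  a_6 = 0·-1 + -2·-11 + 2·-4 + 1·-2 = 12
  a_7 = 0·12 + -2·-1 + 2·-11 + 1·-4 = -24
  a_8 = 0·-24 + -2·12 + 2·-1 + 1·-11 = -37
  a_9 = 0·-37 + -2·-24 + 2·12 + 1·-1 = 71
  a_10 = 0·71 + -2·-37 + 2·-24 + 1·12 = 38
  a_11 = 0·38 + -2·71 + 2·-37 + 1·-24 = -240

0,-2,2,1 ; -240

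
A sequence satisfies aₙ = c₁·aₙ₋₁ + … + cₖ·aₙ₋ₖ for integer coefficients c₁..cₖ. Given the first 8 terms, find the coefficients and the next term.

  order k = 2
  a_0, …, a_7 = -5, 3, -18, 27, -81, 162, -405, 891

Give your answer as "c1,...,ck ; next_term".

-1,3 ; -2106

  a_2 = -1·3 + 3·-5 = -18
  a_3 = -1·-18 + 3·3 = 27
  a_4 = -1·27 + 3·-18 = -81
  a_5 = -1·-81 + 3·27 = 162
  a_6 = -1·162 + 3·-81 = -405
  a_7 = -1·-405 + 3·162 = 891
  a_8 = -1·891 + 3·-405 = -2106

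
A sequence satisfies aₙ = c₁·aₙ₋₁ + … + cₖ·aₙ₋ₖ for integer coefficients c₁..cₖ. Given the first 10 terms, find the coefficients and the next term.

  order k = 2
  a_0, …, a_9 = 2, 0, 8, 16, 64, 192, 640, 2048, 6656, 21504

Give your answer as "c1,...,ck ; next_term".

  a_2 = 2·0 + 4·2 = 8
  a_3 = 2·8 + 4·0 = 16
  a_4 = 2·16 + 4·8 = 64
  a_5 = 2·64 + 4·16 = 192
  a_6 = 2·192 + 4·64 = 640
  a_7 = 2·640 + 4·192 = 2048
  a_8 = 2·2048 + 4·640 = 6656
  a_9 = 2·6656 + 4·2048 = 21504
  a_10 = 2·21504 + 4·6656 = 69632

2,4 ; 69632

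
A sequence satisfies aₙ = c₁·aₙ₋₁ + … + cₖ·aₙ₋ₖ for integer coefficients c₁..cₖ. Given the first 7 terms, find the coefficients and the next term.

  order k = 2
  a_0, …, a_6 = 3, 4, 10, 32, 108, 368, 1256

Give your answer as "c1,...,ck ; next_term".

4,-2 ; 4288

  a_2 = 4·4 + -2·3 = 10
  a_3 = 4·10 + -2·4 = 32
  a_4 = 4·32 + -2·10 = 108
  a_5 = 4·108 + -2·32 = 368
  a_6 = 4·368 + -2·108 = 1256
  a_7 = 4·1256 + -2·368 = 4288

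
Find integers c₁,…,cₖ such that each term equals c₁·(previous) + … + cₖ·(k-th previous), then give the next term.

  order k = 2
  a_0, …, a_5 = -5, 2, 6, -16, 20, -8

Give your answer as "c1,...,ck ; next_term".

-2,-2 ; -24

  a_2 = -2·2 + -2·-5 = 6
  a_3 = -2·6 + -2·2 = -16
  a_4 = -2·-16 + -2·6 = 20
  a_5 = -2·20 + -2·-16 = -8
  a_6 = -2·-8 + -2·20 = -24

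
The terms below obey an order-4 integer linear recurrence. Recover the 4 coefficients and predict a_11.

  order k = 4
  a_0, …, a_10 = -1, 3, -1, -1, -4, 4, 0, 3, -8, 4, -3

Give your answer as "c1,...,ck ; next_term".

  a_4 = 0·-1 + 0·-1 + -1·3 + 1·-1 = -4
  a_5 = 0·-4 + 0·-1 + -1·-1 + 1·3 = 4
  a_6 = 0·4 + 0·-4 + -1·-1 + 1·-1 = 0
  a_7 = 0·0 + 0·4 + -1·-4 + 1·-1 = 3
  a_8 = 0·3 + 0·0 + -1·4 + 1·-4 = -8
  a_9 = 0·-8 + 0·3 + -1·0 + 1·4 = 4
  a_10 = 0·4 + 0·-8 + -1·3 + 1·0 = -3
  a_11 = 0·-3 + 0·4 + -1·-8 + 1·3 = 11

0,0,-1,1 ; 11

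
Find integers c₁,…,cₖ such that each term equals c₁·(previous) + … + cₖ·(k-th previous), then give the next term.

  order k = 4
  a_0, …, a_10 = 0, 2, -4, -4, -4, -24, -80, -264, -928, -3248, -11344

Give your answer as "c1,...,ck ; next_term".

  a_4 = 4·-4 + -2·-4 + 2·2 + -4·0 = -4
  a_5 = 4·-4 + -2·-4 + 2·-4 + -4·2 = -24
  a_6 = 4·-24 + -2·-4 + 2·-4 + -4·-4 = -80
  a_7 = 4·-80 + -2·-24 + 2·-4 + -4·-4 = -264
  a_8 = 4·-264 + -2·-80 + 2·-24 + -4·-4 = -928
  a_9 = 4·-928 + -2·-264 + 2·-80 + -4·-24 = -3248
  a_10 = 4·-3248 + -2·-928 + 2·-264 + -4·-80 = -11344
  a_11 = 4·-11344 + -2·-3248 + 2·-928 + -4·-264 = -39680

4,-2,2,-4 ; -39680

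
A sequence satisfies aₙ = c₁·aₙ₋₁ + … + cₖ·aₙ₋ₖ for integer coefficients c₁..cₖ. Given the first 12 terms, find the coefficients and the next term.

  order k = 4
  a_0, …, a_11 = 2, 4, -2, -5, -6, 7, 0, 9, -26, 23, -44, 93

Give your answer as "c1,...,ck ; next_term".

  a_4 = 0·-5 + 1·-2 + -2·4 + 2·2 = -6
  a_5 = 0·-6 + 1·-5 + -2·-2 + 2·4 = 7
  a_6 = 0·7 + 1·-6 + -2·-5 + 2·-2 = 0
  a_7 = 0·0 + 1·7 + -2·-6 + 2·-5 = 9
  a_8 = 0·9 + 1·0 + -2·7 + 2·-6 = -26
  a_9 = 0·-26 + 1·9 + -2·0 + 2·7 = 23
  a_10 = 0·23 + 1·-26 + -2·9 + 2·0 = -44
  a_11 = 0·-44 + 1·23 + -2·-26 + 2·9 = 93
  a_12 = 0·93 + 1·-44 + -2·23 + 2·-26 = -142

0,1,-2,2 ; -142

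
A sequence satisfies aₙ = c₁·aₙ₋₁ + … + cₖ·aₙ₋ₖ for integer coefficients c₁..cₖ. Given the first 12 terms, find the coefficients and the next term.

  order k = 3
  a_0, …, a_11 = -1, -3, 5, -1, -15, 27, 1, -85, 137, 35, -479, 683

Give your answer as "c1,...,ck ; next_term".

  a_3 = -1·5 + -2·-3 + 2·-1 = -1
  a_4 = -1·-1 + -2·5 + 2·-3 = -15
  a_5 = -1·-15 + -2·-1 + 2·5 = 27
  a_6 = -1·27 + -2·-15 + 2·-1 = 1
  a_7 = -1·1 + -2·27 + 2·-15 = -85
  a_8 = -1·-85 + -2·1 + 2·27 = 137
  a_9 = -1·137 + -2·-85 + 2·1 = 35
  a_10 = -1·35 + -2·137 + 2·-85 = -479
  a_11 = -1·-479 + -2·35 + 2·137 = 683
  a_12 = -1·683 + -2·-479 + 2·35 = 345

-1,-2,2 ; 345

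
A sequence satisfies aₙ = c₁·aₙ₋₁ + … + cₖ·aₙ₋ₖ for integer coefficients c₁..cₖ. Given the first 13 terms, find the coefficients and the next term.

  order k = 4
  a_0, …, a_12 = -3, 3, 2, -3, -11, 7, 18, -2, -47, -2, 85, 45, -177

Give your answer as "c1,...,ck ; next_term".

0,-1,-1,2 ; -134

  a_4 = 0·-3 + -1·2 + -1·3 + 2·-3 = -11
  a_5 = 0·-11 + -1·-3 + -1·2 + 2·3 = 7
  a_6 = 0·7 + -1·-11 + -1·-3 + 2·2 = 18
  a_7 = 0·18 + -1·7 + -1·-11 + 2·-3 = -2
  a_8 = 0·-2 + -1·18 + -1·7 + 2·-11 = -47
  a_9 = 0·-47 + -1·-2 + -1·18 + 2·7 = -2
  a_10 = 0·-2 + -1·-47 + -1·-2 + 2·18 = 85
  a_11 = 0·85 + -1·-2 + -1·-47 + 2·-2 = 45
  a_12 = 0·45 + -1·85 + -1·-2 + 2·-47 = -177
  a_13 = 0·-177 + -1·45 + -1·85 + 2·-2 = -134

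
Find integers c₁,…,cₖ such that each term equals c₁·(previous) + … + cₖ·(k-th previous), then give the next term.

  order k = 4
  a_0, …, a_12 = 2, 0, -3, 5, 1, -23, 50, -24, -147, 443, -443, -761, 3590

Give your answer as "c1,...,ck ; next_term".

-2,-3,2,1 ; -5340

  a_4 = -2·5 + -3·-3 + 2·0 + 1·2 = 1
  a_5 = -2·1 + -3·5 + 2·-3 + 1·0 = -23
  a_6 = -2·-23 + -3·1 + 2·5 + 1·-3 = 50
  a_7 = -2·50 + -3·-23 + 2·1 + 1·5 = -24
  a_8 = -2·-24 + -3·50 + 2·-23 + 1·1 = -147
  a_9 = -2·-147 + -3·-24 + 2·50 + 1·-23 = 443
  a_10 = -2·443 + -3·-147 + 2·-24 + 1·50 = -443
  a_11 = -2·-443 + -3·443 + 2·-147 + 1·-24 = -761
  a_12 = -2·-761 + -3·-443 + 2·443 + 1·-147 = 3590
  a_13 = -2·3590 + -3·-761 + 2·-443 + 1·443 = -5340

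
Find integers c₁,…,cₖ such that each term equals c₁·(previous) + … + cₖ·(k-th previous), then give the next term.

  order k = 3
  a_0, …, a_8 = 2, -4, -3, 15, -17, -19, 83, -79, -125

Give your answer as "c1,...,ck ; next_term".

  a_3 = -1·-3 + -2·-4 + 2·2 = 15
  a_4 = -1·15 + -2·-3 + 2·-4 = -17
  a_5 = -1·-17 + -2·15 + 2·-3 = -19
  a_6 = -1·-19 + -2·-17 + 2·15 = 83
  a_7 = -1·83 + -2·-19 + 2·-17 = -79
  a_8 = -1·-79 + -2·83 + 2·-19 = -125
  a_9 = -1·-125 + -2·-79 + 2·83 = 449

-1,-2,2 ; 449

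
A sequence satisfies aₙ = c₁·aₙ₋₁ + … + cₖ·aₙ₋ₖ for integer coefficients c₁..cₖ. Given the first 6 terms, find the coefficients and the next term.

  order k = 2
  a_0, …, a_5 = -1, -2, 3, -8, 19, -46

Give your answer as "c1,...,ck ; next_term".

-2,1 ; 111

  a_2 = -2·-2 + 1·-1 = 3
  a_3 = -2·3 + 1·-2 = -8
  a_4 = -2·-8 + 1·3 = 19
  a_5 = -2·19 + 1·-8 = -46
  a_6 = -2·-46 + 1·19 = 111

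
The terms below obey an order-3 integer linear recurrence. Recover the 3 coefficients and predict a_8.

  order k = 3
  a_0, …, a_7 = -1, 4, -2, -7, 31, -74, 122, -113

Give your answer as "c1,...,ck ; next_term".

  a_3 = -3·-2 + -3·4 + 1·-1 = -7
  a_4 = -3·-7 + -3·-2 + 1·4 = 31
  a_5 = -3·31 + -3·-7 + 1·-2 = -74
  a_6 = -3·-74 + -3·31 + 1·-7 = 122
  a_7 = -3·122 + -3·-74 + 1·31 = -113
  a_8 = -3·-113 + -3·122 + 1·-74 = -101

-3,-3,1 ; -101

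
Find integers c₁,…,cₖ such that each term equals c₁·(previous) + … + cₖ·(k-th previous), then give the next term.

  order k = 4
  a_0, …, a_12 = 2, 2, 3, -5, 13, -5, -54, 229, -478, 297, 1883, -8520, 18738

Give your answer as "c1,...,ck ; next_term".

-3,-4,4,1 ; -14305

  a_4 = -3·-5 + -4·3 + 4·2 + 1·2 = 13
  a_5 = -3·13 + -4·-5 + 4·3 + 1·2 = -5
  a_6 = -3·-5 + -4·13 + 4·-5 + 1·3 = -54
  a_7 = -3·-54 + -4·-5 + 4·13 + 1·-5 = 229
  a_8 = -3·229 + -4·-54 + 4·-5 + 1·13 = -478
  a_9 = -3·-478 + -4·229 + 4·-54 + 1·-5 = 297
  a_10 = -3·297 + -4·-478 + 4·229 + 1·-54 = 1883
  a_11 = -3·1883 + -4·297 + 4·-478 + 1·229 = -8520
  a_12 = -3·-8520 + -4·1883 + 4·297 + 1·-478 = 18738
  a_13 = -3·18738 + -4·-8520 + 4·1883 + 1·297 = -14305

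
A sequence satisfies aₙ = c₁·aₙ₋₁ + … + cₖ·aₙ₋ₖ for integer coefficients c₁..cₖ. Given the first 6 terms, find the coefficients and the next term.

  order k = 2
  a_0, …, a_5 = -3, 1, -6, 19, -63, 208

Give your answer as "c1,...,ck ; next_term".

  a_2 = -3·1 + 1·-3 = -6
  a_3 = -3·-6 + 1·1 = 19
  a_4 = -3·19 + 1·-6 = -63
  a_5 = -3·-63 + 1·19 = 208
  a_6 = -3·208 + 1·-63 = -687

-3,1 ; -687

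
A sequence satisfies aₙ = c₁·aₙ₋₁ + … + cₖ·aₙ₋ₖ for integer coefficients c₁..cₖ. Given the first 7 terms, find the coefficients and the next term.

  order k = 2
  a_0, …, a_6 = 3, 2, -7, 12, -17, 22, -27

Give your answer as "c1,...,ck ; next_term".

  a_2 = -2·2 + -1·3 = -7
  a_3 = -2·-7 + -1·2 = 12
  a_4 = -2·12 + -1·-7 = -17
  a_5 = -2·-17 + -1·12 = 22
  a_6 = -2·22 + -1·-17 = -27
  a_7 = -2·-27 + -1·22 = 32

-2,-1 ; 32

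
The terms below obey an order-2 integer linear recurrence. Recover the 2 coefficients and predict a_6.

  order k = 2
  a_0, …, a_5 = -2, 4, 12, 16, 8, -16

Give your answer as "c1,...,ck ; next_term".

2,-2 ; -48

  a_2 = 2·4 + -2·-2 = 12
  a_3 = 2·12 + -2·4 = 16
  a_4 = 2·16 + -2·12 = 8
  a_5 = 2·8 + -2·16 = -16
  a_6 = 2·-16 + -2·8 = -48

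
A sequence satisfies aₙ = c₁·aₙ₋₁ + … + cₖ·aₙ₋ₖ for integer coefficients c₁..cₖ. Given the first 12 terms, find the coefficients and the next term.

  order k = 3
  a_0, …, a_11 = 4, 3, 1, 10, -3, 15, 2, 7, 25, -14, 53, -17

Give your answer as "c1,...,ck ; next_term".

  a_3 = -1·1 + 1·3 + 2·4 = 10
  a_4 = -1·10 + 1·1 + 2·3 = -3
  a_5 = -1·-3 + 1·10 + 2·1 = 15
  a_6 = -1·15 + 1·-3 + 2·10 = 2
  a_7 = -1·2 + 1·15 + 2·-3 = 7
  a_8 = -1·7 + 1·2 + 2·15 = 25
  a_9 = -1·25 + 1·7 + 2·2 = -14
  a_10 = -1·-14 + 1·25 + 2·7 = 53
  a_11 = -1·53 + 1·-14 + 2·25 = -17
  a_12 = -1·-17 + 1·53 + 2·-14 = 42

-1,1,2 ; 42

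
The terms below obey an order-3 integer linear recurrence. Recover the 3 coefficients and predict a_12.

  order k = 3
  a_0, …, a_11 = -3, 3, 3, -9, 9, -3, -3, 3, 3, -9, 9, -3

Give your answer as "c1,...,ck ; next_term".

-2,-2,-1 ; -3

  a_3 = -2·3 + -2·3 + -1·-3 = -9
  a_4 = -2·-9 + -2·3 + -1·3 = 9
  a_5 = -2·9 + -2·-9 + -1·3 = -3
  a_6 = -2·-3 + -2·9 + -1·-9 = -3
  a_7 = -2·-3 + -2·-3 + -1·9 = 3
  a_8 = -2·3 + -2·-3 + -1·-3 = 3
  a_9 = -2·3 + -2·3 + -1·-3 = -9
  a_10 = -2·-9 + -2·3 + -1·3 = 9
  a_11 = -2·9 + -2·-9 + -1·3 = -3
  a_12 = -2·-3 + -2·9 + -1·-9 = -3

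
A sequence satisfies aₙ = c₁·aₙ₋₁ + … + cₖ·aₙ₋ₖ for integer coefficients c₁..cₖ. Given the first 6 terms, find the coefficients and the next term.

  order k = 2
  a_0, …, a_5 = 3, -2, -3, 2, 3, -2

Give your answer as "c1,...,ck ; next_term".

  a_2 = 0·-2 + -1·3 = -3
  a_3 = 0·-3 + -1·-2 = 2
  a_4 = 0·2 + -1·-3 = 3
  a_5 = 0·3 + -1·2 = -2
  a_6 = 0·-2 + -1·3 = -3

0,-1 ; -3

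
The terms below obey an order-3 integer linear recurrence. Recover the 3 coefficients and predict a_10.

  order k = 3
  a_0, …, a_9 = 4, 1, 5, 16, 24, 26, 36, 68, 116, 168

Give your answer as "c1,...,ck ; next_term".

2,-2,2 ; 240

  a_3 = 2·5 + -2·1 + 2·4 = 16
  a_4 = 2·16 + -2·5 + 2·1 = 24
  a_5 = 2·24 + -2·16 + 2·5 = 26
  a_6 = 2·26 + -2·24 + 2·16 = 36
  a_7 = 2·36 + -2·26 + 2·24 = 68
  a_8 = 2·68 + -2·36 + 2·26 = 116
  a_9 = 2·116 + -2·68 + 2·36 = 168
  a_10 = 2·168 + -2·116 + 2·68 = 240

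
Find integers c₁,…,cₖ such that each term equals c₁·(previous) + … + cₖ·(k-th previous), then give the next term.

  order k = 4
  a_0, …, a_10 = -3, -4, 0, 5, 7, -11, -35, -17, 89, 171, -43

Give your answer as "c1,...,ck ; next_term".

  a_4 = 1·5 + -2·0 + -2·-4 + 2·-3 = 7
  a_5 = 1·7 + -2·5 + -2·0 + 2·-4 = -11
  a_6 = 1·-11 + -2·7 + -2·5 + 2·0 = -35
  a_7 = 1·-35 + -2·-11 + -2·7 + 2·5 = -17
  a_8 = 1·-17 + -2·-35 + -2·-11 + 2·7 = 89
  a_9 = 1·89 + -2·-17 + -2·-35 + 2·-11 = 171
  a_10 = 1·171 + -2·89 + -2·-17 + 2·-35 = -43
  a_11 = 1·-43 + -2·171 + -2·89 + 2·-17 = -597

1,-2,-2,2 ; -597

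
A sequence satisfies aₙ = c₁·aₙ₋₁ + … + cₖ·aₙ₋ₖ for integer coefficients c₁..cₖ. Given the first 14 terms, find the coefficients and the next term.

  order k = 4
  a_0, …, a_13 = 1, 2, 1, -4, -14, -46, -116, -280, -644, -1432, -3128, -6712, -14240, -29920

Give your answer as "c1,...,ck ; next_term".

  a_4 = 2·-4 + 2·1 + -2·2 + -4·1 = -14
  a_5 = 2·-14 + 2·-4 + -2·1 + -4·2 = -46
  a_6 = 2·-46 + 2·-14 + -2·-4 + -4·1 = -116
  a_7 = 2·-116 + 2·-46 + -2·-14 + -4·-4 = -280
  a_8 = 2·-280 + 2·-116 + -2·-46 + -4·-14 = -644
  a_9 = 2·-644 + 2·-280 + -2·-116 + -4·-46 = -1432
  a_10 = 2·-1432 + 2·-644 + -2·-280 + -4·-116 = -3128
  a_11 = 2·-3128 + 2·-1432 + -2·-644 + -4·-280 = -6712
  a_12 = 2·-6712 + 2·-3128 + -2·-1432 + -4·-644 = -14240
  a_13 = 2·-14240 + 2·-6712 + -2·-3128 + -4·-1432 = -29920
  a_14 = 2·-29920 + 2·-14240 + -2·-6712 + -4·-3128 = -62384

2,2,-2,-4 ; -62384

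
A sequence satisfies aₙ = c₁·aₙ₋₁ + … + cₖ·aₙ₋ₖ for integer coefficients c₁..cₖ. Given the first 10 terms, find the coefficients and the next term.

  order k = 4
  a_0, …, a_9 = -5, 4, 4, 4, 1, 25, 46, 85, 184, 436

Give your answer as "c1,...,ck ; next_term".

  a_4 = 1·4 + 1·4 + 2·4 + 3·-5 = 1
  a_5 = 1·1 + 1·4 + 2·4 + 3·4 = 25
  a_6 = 1·25 + 1·1 + 2·4 + 3·4 = 46
  a_7 = 1·46 + 1·25 + 2·1 + 3·4 = 85
  a_8 = 1·85 + 1·46 + 2·25 + 3·1 = 184
  a_9 = 1·184 + 1·85 + 2·46 + 3·25 = 436
  a_10 = 1·436 + 1·184 + 2·85 + 3·46 = 928

1,1,2,3 ; 928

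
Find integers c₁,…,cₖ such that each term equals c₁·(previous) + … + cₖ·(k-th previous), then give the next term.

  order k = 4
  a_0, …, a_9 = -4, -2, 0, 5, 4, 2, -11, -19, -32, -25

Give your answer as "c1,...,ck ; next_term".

2,0,-3,3 ; -26

  a_4 = 2·5 + 0·0 + -3·-2 + 3·-4 = 4
  a_5 = 2·4 + 0·5 + -3·0 + 3·-2 = 2
  a_6 = 2·2 + 0·4 + -3·5 + 3·0 = -11
  a_7 = 2·-11 + 0·2 + -3·4 + 3·5 = -19
  a_8 = 2·-19 + 0·-11 + -3·2 + 3·4 = -32
  a_9 = 2·-32 + 0·-19 + -3·-11 + 3·2 = -25
  a_10 = 2·-25 + 0·-32 + -3·-19 + 3·-11 = -26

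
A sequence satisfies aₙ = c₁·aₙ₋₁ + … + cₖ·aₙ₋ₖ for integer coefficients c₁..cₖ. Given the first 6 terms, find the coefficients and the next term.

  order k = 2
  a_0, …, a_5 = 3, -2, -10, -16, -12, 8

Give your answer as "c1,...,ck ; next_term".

  a_2 = 2·-2 + -2·3 = -10
  a_3 = 2·-10 + -2·-2 = -16
  a_4 = 2·-16 + -2·-10 = -12
  a_5 = 2·-12 + -2·-16 = 8
  a_6 = 2·8 + -2·-12 = 40

2,-2 ; 40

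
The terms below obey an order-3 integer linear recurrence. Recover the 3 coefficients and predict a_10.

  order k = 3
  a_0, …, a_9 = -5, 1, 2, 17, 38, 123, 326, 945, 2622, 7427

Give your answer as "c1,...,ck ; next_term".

  a_3 = 2·2 + 3·1 + -2·-5 = 17
  a_4 = 2·17 + 3·2 + -2·1 = 38
  a_5 = 2·38 + 3·17 + -2·2 = 123
  a_6 = 2·123 + 3·38 + -2·17 = 326
  a_7 = 2·326 + 3·123 + -2·38 = 945
  a_8 = 2·945 + 3·326 + -2·123 = 2622
  a_9 = 2·2622 + 3·945 + -2·326 = 7427
  a_10 = 2·7427 + 3·2622 + -2·945 = 20830

2,3,-2 ; 20830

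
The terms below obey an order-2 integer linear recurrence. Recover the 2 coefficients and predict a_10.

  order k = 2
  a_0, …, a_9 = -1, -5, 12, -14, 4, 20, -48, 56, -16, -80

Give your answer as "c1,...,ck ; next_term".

  a_2 = -2·-5 + -2·-1 = 12
  a_3 = -2·12 + -2·-5 = -14
  a_4 = -2·-14 + -2·12 = 4
  a_5 = -2·4 + -2·-14 = 20
  a_6 = -2·20 + -2·4 = -48
  a_7 = -2·-48 + -2·20 = 56
  a_8 = -2·56 + -2·-48 = -16
  a_9 = -2·-16 + -2·56 = -80
  a_10 = -2·-80 + -2·-16 = 192

-2,-2 ; 192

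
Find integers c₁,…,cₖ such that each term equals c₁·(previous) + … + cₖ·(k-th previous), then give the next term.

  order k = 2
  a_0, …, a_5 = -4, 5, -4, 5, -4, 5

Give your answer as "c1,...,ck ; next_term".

0,1 ; -4

  a_2 = 0·5 + 1·-4 = -4
  a_3 = 0·-4 + 1·5 = 5
  a_4 = 0·5 + 1·-4 = -4
  a_5 = 0·-4 + 1·5 = 5
  a_6 = 0·5 + 1·-4 = -4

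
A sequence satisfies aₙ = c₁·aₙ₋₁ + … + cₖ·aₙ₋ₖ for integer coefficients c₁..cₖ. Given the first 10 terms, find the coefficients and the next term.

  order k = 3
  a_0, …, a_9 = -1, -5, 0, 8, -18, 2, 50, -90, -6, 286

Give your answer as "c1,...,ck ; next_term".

  a_3 = -1·0 + -2·-5 + 2·-1 = 8
  a_4 = -1·8 + -2·0 + 2·-5 = -18
  a_5 = -1·-18 + -2·8 + 2·0 = 2
  a_6 = -1·2 + -2·-18 + 2·8 = 50
  a_7 = -1·50 + -2·2 + 2·-18 = -90
  a_8 = -1·-90 + -2·50 + 2·2 = -6
  a_9 = -1·-6 + -2·-90 + 2·50 = 286
  a_10 = -1·286 + -2·-6 + 2·-90 = -454

-1,-2,2 ; -454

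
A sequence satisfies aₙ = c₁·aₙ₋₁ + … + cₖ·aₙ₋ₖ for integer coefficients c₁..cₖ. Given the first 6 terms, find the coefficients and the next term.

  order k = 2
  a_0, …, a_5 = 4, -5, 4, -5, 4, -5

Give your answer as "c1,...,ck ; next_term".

  a_2 = 0·-5 + 1·4 = 4
  a_3 = 0·4 + 1·-5 = -5
  a_4 = 0·-5 + 1·4 = 4
  a_5 = 0·4 + 1·-5 = -5
  a_6 = 0·-5 + 1·4 = 4

0,1 ; 4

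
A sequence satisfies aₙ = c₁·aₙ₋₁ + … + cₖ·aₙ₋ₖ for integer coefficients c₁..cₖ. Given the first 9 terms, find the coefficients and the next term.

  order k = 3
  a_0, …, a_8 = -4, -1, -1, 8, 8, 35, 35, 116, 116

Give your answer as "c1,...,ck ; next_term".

1,3,-3 ; 359

  a_3 = 1·-1 + 3·-1 + -3·-4 = 8
  a_4 = 1·8 + 3·-1 + -3·-1 = 8
  a_5 = 1·8 + 3·8 + -3·-1 = 35
  a_6 = 1·35 + 3·8 + -3·8 = 35
  a_7 = 1·35 + 3·35 + -3·8 = 116
  a_8 = 1·116 + 3·35 + -3·35 = 116
  a_9 = 1·116 + 3·116 + -3·35 = 359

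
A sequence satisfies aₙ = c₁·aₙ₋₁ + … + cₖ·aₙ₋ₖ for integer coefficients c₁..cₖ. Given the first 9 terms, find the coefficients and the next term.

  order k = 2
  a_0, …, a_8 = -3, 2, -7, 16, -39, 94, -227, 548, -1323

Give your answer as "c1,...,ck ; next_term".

  a_2 = -2·2 + 1·-3 = -7
  a_3 = -2·-7 + 1·2 = 16
  a_4 = -2·16 + 1·-7 = -39
  a_5 = -2·-39 + 1·16 = 94
  a_6 = -2·94 + 1·-39 = -227
  a_7 = -2·-227 + 1·94 = 548
  a_8 = -2·548 + 1·-227 = -1323
  a_9 = -2·-1323 + 1·548 = 3194

-2,1 ; 3194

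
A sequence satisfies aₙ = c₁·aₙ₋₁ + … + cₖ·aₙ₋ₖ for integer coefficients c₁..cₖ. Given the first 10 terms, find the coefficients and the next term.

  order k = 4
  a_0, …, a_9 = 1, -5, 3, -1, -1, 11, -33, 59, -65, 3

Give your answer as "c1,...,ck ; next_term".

  a_4 = -3·-1 + -4·3 + -2·-5 + -2·1 = -1
  a_5 = -3·-1 + -4·-1 + -2·3 + -2·-5 = 11
  a_6 = -3·11 + -4·-1 + -2·-1 + -2·3 = -33
  a_7 = -3·-33 + -4·11 + -2·-1 + -2·-1 = 59
  a_8 = -3·59 + -4·-33 + -2·11 + -2·-1 = -65
  a_9 = -3·-65 + -4·59 + -2·-33 + -2·11 = 3
  a_10 = -3·3 + -4·-65 + -2·59 + -2·-33 = 199

-3,-4,-2,-2 ; 199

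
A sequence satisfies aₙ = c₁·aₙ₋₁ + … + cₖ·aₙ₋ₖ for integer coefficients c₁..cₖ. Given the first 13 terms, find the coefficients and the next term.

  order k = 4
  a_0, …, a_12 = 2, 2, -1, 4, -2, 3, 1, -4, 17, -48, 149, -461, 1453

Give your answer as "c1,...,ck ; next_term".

  a_4 = -4·4 + -2·-1 + 3·2 + 3·2 = -2
  a_5 = -4·-2 + -2·4 + 3·-1 + 3·2 = 3
  a_6 = -4·3 + -2·-2 + 3·4 + 3·-1 = 1
  a_7 = -4·1 + -2·3 + 3·-2 + 3·4 = -4
  a_8 = -4·-4 + -2·1 + 3·3 + 3·-2 = 17
  a_9 = -4·17 + -2·-4 + 3·1 + 3·3 = -48
  a_10 = -4·-48 + -2·17 + 3·-4 + 3·1 = 149
  a_11 = -4·149 + -2·-48 + 3·17 + 3·-4 = -461
  a_12 = -4·-461 + -2·149 + 3·-48 + 3·17 = 1453
  a_13 = -4·1453 + -2·-461 + 3·149 + 3·-48 = -4587

-4,-2,3,3 ; -4587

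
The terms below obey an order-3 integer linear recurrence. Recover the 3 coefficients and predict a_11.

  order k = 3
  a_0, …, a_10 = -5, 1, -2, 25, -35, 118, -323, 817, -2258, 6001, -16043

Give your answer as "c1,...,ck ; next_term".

  a_3 = -1·-2 + 3·1 + -4·-5 = 25
  a_4 = -1·25 + 3·-2 + -4·1 = -35
  a_5 = -1·-35 + 3·25 + -4·-2 = 118
  a_6 = -1·118 + 3·-35 + -4·25 = -323
  a_7 = -1·-323 + 3·118 + -4·-35 = 817
  a_8 = -1·817 + 3·-323 + -4·118 = -2258
  a_9 = -1·-2258 + 3·817 + -4·-323 = 6001
  a_10 = -1·6001 + 3·-2258 + -4·817 = -16043
  a_11 = -1·-16043 + 3·6001 + -4·-2258 = 43078

-1,3,-4 ; 43078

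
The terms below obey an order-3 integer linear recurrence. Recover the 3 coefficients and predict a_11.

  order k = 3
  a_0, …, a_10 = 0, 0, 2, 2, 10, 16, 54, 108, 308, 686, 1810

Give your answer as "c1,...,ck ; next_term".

1,4,-1 ; 4246

  a_3 = 1·2 + 4·0 + -1·0 = 2
  a_4 = 1·2 + 4·2 + -1·0 = 10
  a_5 = 1·10 + 4·2 + -1·2 = 16
  a_6 = 1·16 + 4·10 + -1·2 = 54
  a_7 = 1·54 + 4·16 + -1·10 = 108
  a_8 = 1·108 + 4·54 + -1·16 = 308
  a_9 = 1·308 + 4·108 + -1·54 = 686
  a_10 = 1·686 + 4·308 + -1·108 = 1810
  a_11 = 1·1810 + 4·686 + -1·308 = 4246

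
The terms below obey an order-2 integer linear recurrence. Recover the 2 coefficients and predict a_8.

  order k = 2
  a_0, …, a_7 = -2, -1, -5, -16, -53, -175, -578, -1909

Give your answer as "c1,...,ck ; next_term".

3,1 ; -6305

  a_2 = 3·-1 + 1·-2 = -5
  a_3 = 3·-5 + 1·-1 = -16
  a_4 = 3·-16 + 1·-5 = -53
  a_5 = 3·-53 + 1·-16 = -175
  a_6 = 3·-175 + 1·-53 = -578
  a_7 = 3·-578 + 1·-175 = -1909
  a_8 = 3·-1909 + 1·-578 = -6305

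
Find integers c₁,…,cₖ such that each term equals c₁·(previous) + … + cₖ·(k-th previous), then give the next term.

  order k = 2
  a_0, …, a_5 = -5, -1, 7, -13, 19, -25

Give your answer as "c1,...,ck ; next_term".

  a_2 = -2·-1 + -1·-5 = 7
  a_3 = -2·7 + -1·-1 = -13
  a_4 = -2·-13 + -1·7 = 19
  a_5 = -2·19 + -1·-13 = -25
  a_6 = -2·-25 + -1·19 = 31

-2,-1 ; 31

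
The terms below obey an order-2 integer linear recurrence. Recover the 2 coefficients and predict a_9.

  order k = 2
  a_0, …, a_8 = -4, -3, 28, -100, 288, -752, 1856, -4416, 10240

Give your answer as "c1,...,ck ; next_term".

-4,-4 ; -23296

  a_2 = -4·-3 + -4·-4 = 28
  a_3 = -4·28 + -4·-3 = -100
  a_4 = -4·-100 + -4·28 = 288
  a_5 = -4·288 + -4·-100 = -752
  a_6 = -4·-752 + -4·288 = 1856
  a_7 = -4·1856 + -4·-752 = -4416
  a_8 = -4·-4416 + -4·1856 = 10240
  a_9 = -4·10240 + -4·-4416 = -23296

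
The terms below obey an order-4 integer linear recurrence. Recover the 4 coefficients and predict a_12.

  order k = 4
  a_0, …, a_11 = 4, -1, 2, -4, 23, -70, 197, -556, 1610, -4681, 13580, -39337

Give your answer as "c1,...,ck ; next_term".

-3,-1,-1,3 ; 113942

  a_4 = -3·-4 + -1·2 + -1·-1 + 3·4 = 23
  a_5 = -3·23 + -1·-4 + -1·2 + 3·-1 = -70
  a_6 = -3·-70 + -1·23 + -1·-4 + 3·2 = 197
  a_7 = -3·197 + -1·-70 + -1·23 + 3·-4 = -556
  a_8 = -3·-556 + -1·197 + -1·-70 + 3·23 = 1610
  a_9 = -3·1610 + -1·-556 + -1·197 + 3·-70 = -4681
  a_10 = -3·-4681 + -1·1610 + -1·-556 + 3·197 = 13580
  a_11 = -3·13580 + -1·-4681 + -1·1610 + 3·-556 = -39337
  a_12 = -3·-39337 + -1·13580 + -1·-4681 + 3·1610 = 113942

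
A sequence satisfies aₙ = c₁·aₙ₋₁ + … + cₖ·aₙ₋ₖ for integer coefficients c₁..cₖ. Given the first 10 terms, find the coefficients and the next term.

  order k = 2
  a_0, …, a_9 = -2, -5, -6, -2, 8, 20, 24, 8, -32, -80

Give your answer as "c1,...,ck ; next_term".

  a_2 = 2·-5 + -2·-2 = -6
  a_3 = 2·-6 + -2·-5 = -2
  a_4 = 2·-2 + -2·-6 = 8
  a_5 = 2·8 + -2·-2 = 20
  a_6 = 2·20 + -2·8 = 24
  a_7 = 2·24 + -2·20 = 8
  a_8 = 2·8 + -2·24 = -32
  a_9 = 2·-32 + -2·8 = -80
  a_10 = 2·-80 + -2·-32 = -96

2,-2 ; -96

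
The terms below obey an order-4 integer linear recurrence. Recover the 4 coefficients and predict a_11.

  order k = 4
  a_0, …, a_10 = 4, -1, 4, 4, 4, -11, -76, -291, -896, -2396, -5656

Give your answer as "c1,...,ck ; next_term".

4,-3,-4,-1 ; -11561

  a_4 = 4·4 + -3·4 + -4·-1 + -1·4 = 4
  a_5 = 4·4 + -3·4 + -4·4 + -1·-1 = -11
  a_6 = 4·-11 + -3·4 + -4·4 + -1·4 = -76
  a_7 = 4·-76 + -3·-11 + -4·4 + -1·4 = -291
  a_8 = 4·-291 + -3·-76 + -4·-11 + -1·4 = -896
  a_9 = 4·-896 + -3·-291 + -4·-76 + -1·-11 = -2396
  a_10 = 4·-2396 + -3·-896 + -4·-291 + -1·-76 = -5656
  a_11 = 4·-5656 + -3·-2396 + -4·-896 + -1·-291 = -11561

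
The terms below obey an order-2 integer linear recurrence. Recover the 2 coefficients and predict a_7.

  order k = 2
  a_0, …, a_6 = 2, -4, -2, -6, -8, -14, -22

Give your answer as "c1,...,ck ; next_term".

1,1 ; -36

  a_2 = 1·-4 + 1·2 = -2
  a_3 = 1·-2 + 1·-4 = -6
  a_4 = 1·-6 + 1·-2 = -8
  a_5 = 1·-8 + 1·-6 = -14
  a_6 = 1·-14 + 1·-8 = -22
  a_7 = 1·-22 + 1·-14 = -36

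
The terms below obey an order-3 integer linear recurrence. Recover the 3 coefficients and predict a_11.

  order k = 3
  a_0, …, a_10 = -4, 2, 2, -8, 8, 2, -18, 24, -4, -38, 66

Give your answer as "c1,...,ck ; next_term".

  a_3 = -1·2 + -1·2 + 1·-4 = -8
  a_4 = -1·-8 + -1·2 + 1·2 = 8
  a_5 = -1·8 + -1·-8 + 1·2 = 2
  a_6 = -1·2 + -1·8 + 1·-8 = -18
  a_7 = -1·-18 + -1·2 + 1·8 = 24
  a_8 = -1·24 + -1·-18 + 1·2 = -4
  a_9 = -1·-4 + -1·24 + 1·-18 = -38
  a_10 = -1·-38 + -1·-4 + 1·24 = 66
  a_11 = -1·66 + -1·-38 + 1·-4 = -32

-1,-1,1 ; -32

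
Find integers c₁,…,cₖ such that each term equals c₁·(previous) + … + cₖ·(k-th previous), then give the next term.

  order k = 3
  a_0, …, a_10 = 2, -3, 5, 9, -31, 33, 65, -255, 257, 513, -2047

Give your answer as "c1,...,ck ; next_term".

  a_3 = -1·5 + -2·-3 + 4·2 = 9
  a_4 = -1·9 + -2·5 + 4·-3 = -31
  a_5 = -1·-31 + -2·9 + 4·5 = 33
  a_6 = -1·33 + -2·-31 + 4·9 = 65
  a_7 = -1·65 + -2·33 + 4·-31 = -255
  a_8 = -1·-255 + -2·65 + 4·33 = 257
  a_9 = -1·257 + -2·-255 + 4·65 = 513
  a_10 = -1·513 + -2·257 + 4·-255 = -2047
  a_11 = -1·-2047 + -2·513 + 4·257 = 2049

-1,-2,4 ; 2049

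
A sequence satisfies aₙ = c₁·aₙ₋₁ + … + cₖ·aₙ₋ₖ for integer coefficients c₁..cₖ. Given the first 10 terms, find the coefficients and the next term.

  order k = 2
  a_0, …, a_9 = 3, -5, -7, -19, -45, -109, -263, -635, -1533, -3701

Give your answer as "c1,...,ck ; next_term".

2,1 ; -8935

  a_2 = 2·-5 + 1·3 = -7
  a_3 = 2·-7 + 1·-5 = -19
  a_4 = 2·-19 + 1·-7 = -45
  a_5 = 2·-45 + 1·-19 = -109
  a_6 = 2·-109 + 1·-45 = -263
  a_7 = 2·-263 + 1·-109 = -635
  a_8 = 2·-635 + 1·-263 = -1533
  a_9 = 2·-1533 + 1·-635 = -3701
  a_10 = 2·-3701 + 1·-1533 = -8935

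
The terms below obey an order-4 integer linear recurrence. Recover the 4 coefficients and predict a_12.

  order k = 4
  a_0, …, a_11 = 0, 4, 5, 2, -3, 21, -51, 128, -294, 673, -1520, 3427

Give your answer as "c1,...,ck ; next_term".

-3,-1,2,1 ; -7709

  a_4 = -3·2 + -1·5 + 2·4 + 1·0 = -3
  a_5 = -3·-3 + -1·2 + 2·5 + 1·4 = 21
  a_6 = -3·21 + -1·-3 + 2·2 + 1·5 = -51
  a_7 = -3·-51 + -1·21 + 2·-3 + 1·2 = 128
  a_8 = -3·128 + -1·-51 + 2·21 + 1·-3 = -294
  a_9 = -3·-294 + -1·128 + 2·-51 + 1·21 = 673
  a_10 = -3·673 + -1·-294 + 2·128 + 1·-51 = -1520
  a_11 = -3·-1520 + -1·673 + 2·-294 + 1·128 = 3427
  a_12 = -3·3427 + -1·-1520 + 2·673 + 1·-294 = -7709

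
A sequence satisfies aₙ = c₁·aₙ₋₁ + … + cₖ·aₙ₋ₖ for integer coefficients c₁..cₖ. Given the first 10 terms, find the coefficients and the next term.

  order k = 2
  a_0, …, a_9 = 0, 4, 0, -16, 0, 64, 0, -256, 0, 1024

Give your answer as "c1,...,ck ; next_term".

0,-4 ; 0

  a_2 = 0·4 + -4·0 = 0
  a_3 = 0·0 + -4·4 = -16
  a_4 = 0·-16 + -4·0 = 0
  a_5 = 0·0 + -4·-16 = 64
  a_6 = 0·64 + -4·0 = 0
  a_7 = 0·0 + -4·64 = -256
  a_8 = 0·-256 + -4·0 = 0
  a_9 = 0·0 + -4·-256 = 1024
  a_10 = 0·1024 + -4·0 = 0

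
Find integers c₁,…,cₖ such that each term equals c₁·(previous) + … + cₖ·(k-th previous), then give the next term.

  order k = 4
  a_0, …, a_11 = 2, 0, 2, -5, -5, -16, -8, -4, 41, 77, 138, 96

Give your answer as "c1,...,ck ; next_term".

1,1,-3,-1 ; -38

  a_4 = 1·-5 + 1·2 + -3·0 + -1·2 = -5
  a_5 = 1·-5 + 1·-5 + -3·2 + -1·0 = -16
  a_6 = 1·-16 + 1·-5 + -3·-5 + -1·2 = -8
  a_7 = 1·-8 + 1·-16 + -3·-5 + -1·-5 = -4
  a_8 = 1·-4 + 1·-8 + -3·-16 + -1·-5 = 41
  a_9 = 1·41 + 1·-4 + -3·-8 + -1·-16 = 77
  a_10 = 1·77 + 1·41 + -3·-4 + -1·-8 = 138
  a_11 = 1·138 + 1·77 + -3·41 + -1·-4 = 96
  a_12 = 1·96 + 1·138 + -3·77 + -1·41 = -38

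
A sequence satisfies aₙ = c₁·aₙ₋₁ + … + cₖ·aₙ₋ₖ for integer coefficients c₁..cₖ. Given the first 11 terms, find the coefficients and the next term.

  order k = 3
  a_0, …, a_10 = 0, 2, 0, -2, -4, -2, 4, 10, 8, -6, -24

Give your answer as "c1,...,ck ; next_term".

  a_3 = 1·0 + -1·2 + -1·0 = -2
  a_4 = 1·-2 + -1·0 + -1·2 = -4
  a_5 = 1·-4 + -1·-2 + -1·0 = -2
  a_6 = 1·-2 + -1·-4 + -1·-2 = 4
  a_7 = 1·4 + -1·-2 + -1·-4 = 10
  a_8 = 1·10 + -1·4 + -1·-2 = 8
  a_9 = 1·8 + -1·10 + -1·4 = -6
  a_10 = 1·-6 + -1·8 + -1·10 = -24
  a_11 = 1·-24 + -1·-6 + -1·8 = -26

1,-1,-1 ; -26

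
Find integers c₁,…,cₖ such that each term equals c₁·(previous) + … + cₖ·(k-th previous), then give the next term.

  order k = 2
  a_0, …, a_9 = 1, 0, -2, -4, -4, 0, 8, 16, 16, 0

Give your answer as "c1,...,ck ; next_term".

2,-2 ; -32

  a_2 = 2·0 + -2·1 = -2
  a_3 = 2·-2 + -2·0 = -4
  a_4 = 2·-4 + -2·-2 = -4
  a_5 = 2·-4 + -2·-4 = 0
  a_6 = 2·0 + -2·-4 = 8
  a_7 = 2·8 + -2·0 = 16
  a_8 = 2·16 + -2·8 = 16
  a_9 = 2·16 + -2·16 = 0
  a_10 = 2·0 + -2·16 = -32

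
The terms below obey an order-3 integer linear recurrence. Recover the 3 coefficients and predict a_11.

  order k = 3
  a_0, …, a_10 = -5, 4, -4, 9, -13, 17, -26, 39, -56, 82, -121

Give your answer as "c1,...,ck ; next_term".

  a_3 = -1·-4 + 0·4 + -1·-5 = 9
  a_4 = -1·9 + 0·-4 + -1·4 = -13
  a_5 = -1·-13 + 0·9 + -1·-4 = 17
  a_6 = -1·17 + 0·-13 + -1·9 = -26
  a_7 = -1·-26 + 0·17 + -1·-13 = 39
  a_8 = -1·39 + 0·-26 + -1·17 = -56
  a_9 = -1·-56 + 0·39 + -1·-26 = 82
  a_10 = -1·82 + 0·-56 + -1·39 = -121
  a_11 = -1·-121 + 0·82 + -1·-56 = 177

-1,0,-1 ; 177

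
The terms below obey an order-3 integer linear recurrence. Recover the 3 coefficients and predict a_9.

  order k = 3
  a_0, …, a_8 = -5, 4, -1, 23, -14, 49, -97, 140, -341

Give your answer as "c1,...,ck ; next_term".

0,2,-3 ; 571

  a_3 = 0·-1 + 2·4 + -3·-5 = 23
  a_4 = 0·23 + 2·-1 + -3·4 = -14
  a_5 = 0·-14 + 2·23 + -3·-1 = 49
  a_6 = 0·49 + 2·-14 + -3·23 = -97
  a_7 = 0·-97 + 2·49 + -3·-14 = 140
  a_8 = 0·140 + 2·-97 + -3·49 = -341
  a_9 = 0·-341 + 2·140 + -3·-97 = 571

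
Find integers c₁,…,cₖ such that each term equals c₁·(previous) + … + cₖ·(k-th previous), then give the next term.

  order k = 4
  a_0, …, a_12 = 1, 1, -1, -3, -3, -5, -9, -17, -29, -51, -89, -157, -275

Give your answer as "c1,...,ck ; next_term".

1,1,0,1 ; -483

  a_4 = 1·-3 + 1·-1 + 0·1 + 1·1 = -3
  a_5 = 1·-3 + 1·-3 + 0·-1 + 1·1 = -5
  a_6 = 1·-5 + 1·-3 + 0·-3 + 1·-1 = -9
  a_7 = 1·-9 + 1·-5 + 0·-3 + 1·-3 = -17
  a_8 = 1·-17 + 1·-9 + 0·-5 + 1·-3 = -29
  a_9 = 1·-29 + 1·-17 + 0·-9 + 1·-5 = -51
  a_10 = 1·-51 + 1·-29 + 0·-17 + 1·-9 = -89
  a_11 = 1·-89 + 1·-51 + 0·-29 + 1·-17 = -157
  a_12 = 1·-157 + 1·-89 + 0·-51 + 1·-29 = -275
  a_13 = 1·-275 + 1·-157 + 0·-89 + 1·-51 = -483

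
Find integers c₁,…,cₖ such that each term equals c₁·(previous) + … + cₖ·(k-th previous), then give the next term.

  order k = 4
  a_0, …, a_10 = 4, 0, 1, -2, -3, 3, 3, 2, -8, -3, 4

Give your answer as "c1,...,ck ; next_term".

-1,-1,-2,-1 ; 13

  a_4 = -1·-2 + -1·1 + -2·0 + -1·4 = -3
  a_5 = -1·-3 + -1·-2 + -2·1 + -1·0 = 3
  a_6 = -1·3 + -1·-3 + -2·-2 + -1·1 = 3
  a_7 = -1·3 + -1·3 + -2·-3 + -1·-2 = 2
  a_8 = -1·2 + -1·3 + -2·3 + -1·-3 = -8
  a_9 = -1·-8 + -1·2 + -2·3 + -1·3 = -3
  a_10 = -1·-3 + -1·-8 + -2·2 + -1·3 = 4
  a_11 = -1·4 + -1·-3 + -2·-8 + -1·2 = 13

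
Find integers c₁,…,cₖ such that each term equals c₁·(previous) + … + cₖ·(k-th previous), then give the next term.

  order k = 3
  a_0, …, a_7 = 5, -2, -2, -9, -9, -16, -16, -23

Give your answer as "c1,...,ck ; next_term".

  a_3 = 1·-2 + 1·-2 + -1·5 = -9
  a_4 = 1·-9 + 1·-2 + -1·-2 = -9
  a_5 = 1·-9 + 1·-9 + -1·-2 = -16
  a_6 = 1·-16 + 1·-9 + -1·-9 = -16
  a_7 = 1·-16 + 1·-16 + -1·-9 = -23
  a_8 = 1·-23 + 1·-16 + -1·-16 = -23

1,1,-1 ; -23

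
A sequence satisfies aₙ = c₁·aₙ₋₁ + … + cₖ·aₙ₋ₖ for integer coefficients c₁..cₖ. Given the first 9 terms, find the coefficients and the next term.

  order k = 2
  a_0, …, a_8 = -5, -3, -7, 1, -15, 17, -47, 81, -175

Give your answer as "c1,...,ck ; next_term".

  a_2 = -1·-3 + 2·-5 = -7
  a_3 = -1·-7 + 2·-3 = 1
  a_4 = -1·1 + 2·-7 = -15
  a_5 = -1·-15 + 2·1 = 17
  a_6 = -1·17 + 2·-15 = -47
  a_7 = -1·-47 + 2·17 = 81
  a_8 = -1·81 + 2·-47 = -175
  a_9 = -1·-175 + 2·81 = 337

-1,2 ; 337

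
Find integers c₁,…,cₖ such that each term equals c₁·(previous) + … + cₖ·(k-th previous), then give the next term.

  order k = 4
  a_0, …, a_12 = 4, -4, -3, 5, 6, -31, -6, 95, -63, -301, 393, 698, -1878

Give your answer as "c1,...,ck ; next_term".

  a_4 = 0·5 + -2·-3 + 3·-4 + 3·4 = 6
  a_5 = 0·6 + -2·5 + 3·-3 + 3·-4 = -31
  a_6 = 0·-31 + -2·6 + 3·5 + 3·-3 = -6
  a_7 = 0·-6 + -2·-31 + 3·6 + 3·5 = 95
  a_8 = 0·95 + -2·-6 + 3·-31 + 3·6 = -63
  a_9 = 0·-63 + -2·95 + 3·-6 + 3·-31 = -301
  a_10 = 0·-301 + -2·-63 + 3·95 + 3·-6 = 393
  a_11 = 0·393 + -2·-301 + 3·-63 + 3·95 = 698
  a_12 = 0·698 + -2·393 + 3·-301 + 3·-63 = -1878
  a_13 = 0·-1878 + -2·698 + 3·393 + 3·-301 = -1120

0,-2,3,3 ; -1120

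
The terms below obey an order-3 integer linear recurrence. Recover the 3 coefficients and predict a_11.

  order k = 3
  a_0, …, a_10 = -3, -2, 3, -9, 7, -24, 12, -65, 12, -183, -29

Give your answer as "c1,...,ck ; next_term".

  a_3 = 0·3 + 3·-2 + 1·-3 = -9
  a_4 = 0·-9 + 3·3 + 1·-2 = 7
  a_5 = 0·7 + 3·-9 + 1·3 = -24
  a_6 = 0·-24 + 3·7 + 1·-9 = 12
  a_7 = 0·12 + 3·-24 + 1·7 = -65
  a_8 = 0·-65 + 3·12 + 1·-24 = 12
  a_9 = 0·12 + 3·-65 + 1·12 = -183
  a_10 = 0·-183 + 3·12 + 1·-65 = -29
  a_11 = 0·-29 + 3·-183 + 1·12 = -537

0,3,1 ; -537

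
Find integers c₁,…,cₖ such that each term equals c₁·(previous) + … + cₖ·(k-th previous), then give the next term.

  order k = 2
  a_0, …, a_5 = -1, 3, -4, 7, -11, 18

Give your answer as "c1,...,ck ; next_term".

  a_2 = -1·3 + 1·-1 = -4
  a_3 = -1·-4 + 1·3 = 7
  a_4 = -1·7 + 1·-4 = -11
  a_5 = -1·-11 + 1·7 = 18
  a_6 = -1·18 + 1·-11 = -29

-1,1 ; -29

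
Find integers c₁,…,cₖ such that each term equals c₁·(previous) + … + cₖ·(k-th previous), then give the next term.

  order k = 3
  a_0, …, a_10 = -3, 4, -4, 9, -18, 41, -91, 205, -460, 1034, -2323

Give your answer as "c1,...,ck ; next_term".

  a_3 = -2·-4 + 1·4 + 1·-3 = 9
  a_4 = -2·9 + 1·-4 + 1·4 = -18
  a_5 = -2·-18 + 1·9 + 1·-4 = 41
  a_6 = -2·41 + 1·-18 + 1·9 = -91
  a_7 = -2·-91 + 1·41 + 1·-18 = 205
  a_8 = -2·205 + 1·-91 + 1·41 = -460
  a_9 = -2·-460 + 1·205 + 1·-91 = 1034
  a_10 = -2·1034 + 1·-460 + 1·205 = -2323
  a_11 = -2·-2323 + 1·1034 + 1·-460 = 5220

-2,1,1 ; 5220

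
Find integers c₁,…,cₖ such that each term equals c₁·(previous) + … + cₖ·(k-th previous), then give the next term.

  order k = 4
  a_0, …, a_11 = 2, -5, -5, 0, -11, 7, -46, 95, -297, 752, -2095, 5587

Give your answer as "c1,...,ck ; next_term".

  a_4 = -2·0 + 2·-5 + 1·-5 + 2·2 = -11
  a_5 = -2·-11 + 2·0 + 1·-5 + 2·-5 = 7
  a_6 = -2·7 + 2·-11 + 1·0 + 2·-5 = -46
  a_7 = -2·-46 + 2·7 + 1·-11 + 2·0 = 95
  a_8 = -2·95 + 2·-46 + 1·7 + 2·-11 = -297
  a_9 = -2·-297 + 2·95 + 1·-46 + 2·7 = 752
  a_10 = -2·752 + 2·-297 + 1·95 + 2·-46 = -2095
  a_11 = -2·-2095 + 2·752 + 1·-297 + 2·95 = 5587
  a_12 = -2·5587 + 2·-2095 + 1·752 + 2·-297 = -15206

-2,2,1,2 ; -15206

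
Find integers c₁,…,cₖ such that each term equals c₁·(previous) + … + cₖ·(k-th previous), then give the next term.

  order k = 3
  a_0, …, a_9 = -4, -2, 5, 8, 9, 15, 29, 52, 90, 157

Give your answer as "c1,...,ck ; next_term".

2,-1,1 ; 276

  a_3 = 2·5 + -1·-2 + 1·-4 = 8
  a_4 = 2·8 + -1·5 + 1·-2 = 9
  a_5 = 2·9 + -1·8 + 1·5 = 15
  a_6 = 2·15 + -1·9 + 1·8 = 29
  a_7 = 2·29 + -1·15 + 1·9 = 52
  a_8 = 2·52 + -1·29 + 1·15 = 90
  a_9 = 2·90 + -1·52 + 1·29 = 157
  a_10 = 2·157 + -1·90 + 1·52 = 276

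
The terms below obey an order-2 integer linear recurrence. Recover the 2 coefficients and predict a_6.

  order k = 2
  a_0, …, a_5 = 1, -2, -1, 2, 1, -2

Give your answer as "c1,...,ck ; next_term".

0,-1 ; -1

  a_2 = 0·-2 + -1·1 = -1
  a_3 = 0·-1 + -1·-2 = 2
  a_4 = 0·2 + -1·-1 = 1
  a_5 = 0·1 + -1·2 = -2
  a_6 = 0·-2 + -1·1 = -1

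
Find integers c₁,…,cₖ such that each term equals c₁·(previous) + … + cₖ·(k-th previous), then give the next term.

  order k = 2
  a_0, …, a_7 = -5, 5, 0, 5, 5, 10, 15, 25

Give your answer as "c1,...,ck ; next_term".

1,1 ; 40

  a_2 = 1·5 + 1·-5 = 0
  a_3 = 1·0 + 1·5 = 5
  a_4 = 1·5 + 1·0 = 5
  a_5 = 1·5 + 1·5 = 10
  a_6 = 1·10 + 1·5 = 15
  a_7 = 1·15 + 1·10 = 25
  a_8 = 1·25 + 1·15 = 40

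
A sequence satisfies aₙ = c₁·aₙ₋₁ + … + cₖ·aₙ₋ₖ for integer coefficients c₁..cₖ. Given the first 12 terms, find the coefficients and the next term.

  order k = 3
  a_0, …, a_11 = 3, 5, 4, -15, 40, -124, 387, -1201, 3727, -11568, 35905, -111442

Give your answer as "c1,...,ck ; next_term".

-3,0,-1 ; 345894

  a_3 = -3·4 + 0·5 + -1·3 = -15
  a_4 = -3·-15 + 0·4 + -1·5 = 40
  a_5 = -3·40 + 0·-15 + -1·4 = -124
  a_6 = -3·-124 + 0·40 + -1·-15 = 387
  a_7 = -3·387 + 0·-124 + -1·40 = -1201
  a_8 = -3·-1201 + 0·387 + -1·-124 = 3727
  a_9 = -3·3727 + 0·-1201 + -1·387 = -11568
  a_10 = -3·-11568 + 0·3727 + -1·-1201 = 35905
  a_11 = -3·35905 + 0·-11568 + -1·3727 = -111442
  a_12 = -3·-111442 + 0·35905 + -1·-11568 = 345894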